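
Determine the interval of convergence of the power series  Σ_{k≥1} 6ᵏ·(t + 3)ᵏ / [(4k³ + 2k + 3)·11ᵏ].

[-29/6, -7/6]

By the ratio test, |a_{k+1}/a_k| = [(4k³ + 2k + 3)/(4(k+1)³ + 2(k+1) + 3)] · 6/11 → 6/11.
Convergence for |t + 3| · 6/11 < 1, i.e. |t + 3| < 11/6. So R = 11/6.
When t = -7/6, the terms are on the order of 1/k³, so the series converges absolutely by comparison with the p-series (p = 3 > 1).
At t = -29/6: the series is dominated by a constant times Σ 1/k³, which converges (p = 3 > 1).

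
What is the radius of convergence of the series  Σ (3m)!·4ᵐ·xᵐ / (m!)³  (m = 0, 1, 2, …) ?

Ratio test: |a_{m+1}/a_m| = (3m+1)·(3m+2)·(3m+3)/(m+1)³ · 4 → 108 as m → ∞.
Thus R = 1/(108) = 1/108.

R = 1/108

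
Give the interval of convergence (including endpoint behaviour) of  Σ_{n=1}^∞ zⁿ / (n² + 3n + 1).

The ratio of consecutive coefficients is (n² + 3n + 1)/((n+1)² + 3(n+1) + 1) → 1.
Convergence for |z| < 1, so R = 1.
When z = 1, absolute convergence follows by limit comparison with Σ 1/n².
Check z = -1: the series is dominated by a constant times Σ 1/n², which converges (p = 2 > 1).

[-1, 1]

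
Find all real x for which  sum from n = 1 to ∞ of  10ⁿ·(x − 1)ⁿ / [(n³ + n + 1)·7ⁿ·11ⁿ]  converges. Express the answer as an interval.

[-67/10, 87/10]

By the ratio test, |a_{n+1}/a_n| = [(n³ + n + 1)/((n+1)³ + (n+1) + 1)] · 10/(7·11) → 10/77.
Thus R = 1/(10/77) = 77/10.
Endpoint x = 87/10: absolute convergence follows by limit comparison with Σ 1/n³.
When x = -67/10, the terms are on the order of 1/n³, so the series converges absolutely by comparison with the p-series (p = 3 > 1).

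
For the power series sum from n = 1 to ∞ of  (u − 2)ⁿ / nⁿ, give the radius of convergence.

R = ∞

Applying the root test, |a_n|^(1/n) = 1/n → 0.
Since the n-th root of |a_n| tends to 0, the series converges for all real u; R = ∞.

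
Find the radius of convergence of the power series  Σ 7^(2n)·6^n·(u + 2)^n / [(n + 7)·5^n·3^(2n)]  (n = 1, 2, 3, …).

R = 15/98

The ratio of consecutive coefficients is [(n + 7)/((n+1) + 7)] · 49·6/(5·9) → 98/15.
The series converges when 98/15 · |u + 2| < 1, giving R = 15/98.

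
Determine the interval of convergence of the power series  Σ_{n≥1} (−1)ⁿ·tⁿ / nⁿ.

Applying the root test, |a_n|^(1/n) = 1/n → 0.
The limit is 0 for every t, so R = ∞.

(−∞, ∞)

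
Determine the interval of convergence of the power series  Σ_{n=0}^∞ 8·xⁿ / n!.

Ratio test: |a_{n+1}/a_n| = 8/8 · 1/(n+1) → 0 as n → ∞.
Since the limit is 0 < 1 for every x, the series converges on all of ℝ and R = ∞.

(−∞, ∞)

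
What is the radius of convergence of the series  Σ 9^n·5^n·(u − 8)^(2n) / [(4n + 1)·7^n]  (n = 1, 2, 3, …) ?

By the ratio test, |a_{n+1}/a_n| = [(4n + 1)/(4(n+1) + 1)] · 9·5/7 → 45/7.
Since the exponent of (u − 8) increases by 2 each term, convergence requires |u − 8|² < 7/45, hence R = √35/15.

R = √35/15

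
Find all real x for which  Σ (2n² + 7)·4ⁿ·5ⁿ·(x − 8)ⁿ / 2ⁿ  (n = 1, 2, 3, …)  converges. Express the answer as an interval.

Ratio test: |a_{n+1}/a_n| = [(2(n+1)² + 7)/(2n² + 7)] · 4·5/2 → 10 as n → ∞.
The series converges when 10 · |x − 8| < 1, giving R = 1/10.
Check x = 81/10: the n-th term does not approach 0; divergence by the term test.
At x = 79/10: the terms have absolute value of order n², which does not tend to 0, so the series diverges by the divergence test.

(79/10, 81/10)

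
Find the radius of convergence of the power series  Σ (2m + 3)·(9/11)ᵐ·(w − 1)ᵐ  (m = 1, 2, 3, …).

Ratio test: |a_{m+1}/a_m| = [(2(m+1) + 3)/(2m + 3)] · 9/11 → 9/11 as m → ∞.
Convergence for |w − 1| · 9/11 < 1, i.e. |w − 1| < 11/9. So R = 11/9.

R = 11/9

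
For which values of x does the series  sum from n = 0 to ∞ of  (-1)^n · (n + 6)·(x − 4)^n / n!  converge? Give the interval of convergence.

Apply the ratio test: |a_{n+1}| / |a_n| = ((n+1) + 6)/(n + 6) · 1/(n+1), which tends to 0 as n → ∞.
The ratio tends to 0 regardless of x, hence R = ∞.

(−∞, ∞)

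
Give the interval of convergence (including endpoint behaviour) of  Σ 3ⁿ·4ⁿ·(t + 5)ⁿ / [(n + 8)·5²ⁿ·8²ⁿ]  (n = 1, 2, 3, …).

[-415/3, 385/3)

By the ratio test, |a_{n+1}/a_n| = [(n + 8)/((n+1) + 8)] · 3·4/(25·64) → 3/400.
The series converges when 3/400 · |t + 5| < 1, giving R = 400/3.
At t = 385/3: the terms behave like c/n; limit comparison with the harmonic series gives divergence.
When t = -415/3, the terms alternate in sign and decrease monotonically to 0 in absolute value (size ~ c/n), so the alternating series test gives convergence.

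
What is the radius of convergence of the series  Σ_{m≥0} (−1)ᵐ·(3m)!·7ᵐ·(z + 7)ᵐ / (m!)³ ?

R = 1/189

Ratio test: |a_{m+1}/a_m| = (3m+1)·(3m+2)·(3m+3)/(m+1)³ · 7 → 189 as m → ∞.
Convergence for |z + 7| · 189 < 1, i.e. |z + 7| < 1/189. So R = 1/189.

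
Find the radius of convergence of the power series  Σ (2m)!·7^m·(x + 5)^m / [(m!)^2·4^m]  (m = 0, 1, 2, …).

By the ratio test, |a_{m+1}/a_m| = (2m+1)·(2m+2)/(m+1)² · 7/4 → 7.
Thus R = 1/(7) = 1/7.

R = 1/7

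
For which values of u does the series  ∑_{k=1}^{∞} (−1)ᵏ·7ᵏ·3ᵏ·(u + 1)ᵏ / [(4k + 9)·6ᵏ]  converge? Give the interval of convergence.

Apply the ratio test: |a_{k+1}| / |a_k| = [(4k + 9)/(4(k+1) + 9)] · 7·3/6, which tends to 7/2 as k → ∞.
Hence the series converges for |u + 1| < 1/(7/2) = 2/7, so the radius of convergence is 2/7.
When u = -5/7, the terms alternate in sign and decrease monotonically to 0 in absolute value (size ~ c/k), so the alternating series test gives convergence.
When u = -9/7, the terms behave like c/k; limit comparison with the harmonic series gives divergence.

(-9/7, -5/7]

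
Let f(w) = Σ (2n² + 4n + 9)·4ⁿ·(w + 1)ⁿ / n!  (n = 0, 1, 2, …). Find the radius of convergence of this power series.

R = ∞

Ratio test: |a_{n+1}/a_n| = (2(n+1)² + 4(n+1) + 9)/(2n² + 4n + 9) · 4 · 1/(n+1) → 0 as n → ∞.
The ratio tends to 0 regardless of w, hence R = ∞.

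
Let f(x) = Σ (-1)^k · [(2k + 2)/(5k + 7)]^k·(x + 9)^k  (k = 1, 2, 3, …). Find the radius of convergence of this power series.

R = 5/2

By the Cauchy root test, |a_k|^(1/k) = (2k + 2)/(5k + 7) → 2/5.
Hence the series converges for |x + 9| < 1/(2/5) = 5/2, so the radius of convergence is 5/2.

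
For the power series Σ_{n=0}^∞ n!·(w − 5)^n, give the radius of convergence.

R = 0

Apply the ratio test: |a_{n+1}| / |a_n| = (n+1), which tends to ∞ as n → ∞.
Since the ratio → ∞, the series diverges for every w ≠ 5, and R = 0.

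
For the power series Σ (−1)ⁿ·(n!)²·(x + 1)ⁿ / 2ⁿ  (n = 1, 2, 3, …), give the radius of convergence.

R = 0

Apply the ratio test: |a_{n+1}| / |a_n| = (n+1)² · 1/2, which tends to ∞ as n → ∞.
The ratio grows without bound, so the series diverges whenever (x + 1) ≠ 0; it converges only at x = -1. R = 0.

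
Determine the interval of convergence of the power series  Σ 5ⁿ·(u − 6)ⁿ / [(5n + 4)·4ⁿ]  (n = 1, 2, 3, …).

[26/5, 34/5)

By the ratio test, |a_{n+1}/a_n| = [(5n + 4)/(5(n+1) + 4)] · 5/4 → 5/4.
The series converges when 5/4 · |u − 6| < 1, giving R = 4/5.
At u = 34/5: the terms are asymptotic to a nonzero constant times 1/n, so the series diverges by limit comparison with Σ 1/n.
At u = 26/5: the terms alternate in sign and decrease monotonically to 0 in absolute value (size ~ c/n), so the alternating series test gives convergence.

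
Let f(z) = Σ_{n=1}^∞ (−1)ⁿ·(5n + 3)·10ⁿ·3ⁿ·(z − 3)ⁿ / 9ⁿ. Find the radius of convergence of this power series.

R = 3/10

Ratio test: |a_{n+1}/a_n| = [(5(n+1) + 3)/(5n + 3)] · 10·3/9 → 10/3 as n → ∞.
Thus R = 1/(10/3) = 3/10.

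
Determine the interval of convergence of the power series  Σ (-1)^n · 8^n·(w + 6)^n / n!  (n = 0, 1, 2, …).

(−∞, ∞)

Ratio test: |a_{n+1}/a_n| = 8 · 1/(n+1) → 0 as n → ∞.
The ratio tends to 0 regardless of w, hence R = ∞.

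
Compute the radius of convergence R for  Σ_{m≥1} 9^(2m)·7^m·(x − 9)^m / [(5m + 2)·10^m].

R = 10/567

Ratio test: |a_{m+1}/a_m| = [(5m + 2)/(5(m+1) + 2)] · 81·7/10 → 567/10 as m → ∞.
Hence the series converges for |x − 9| < 1/(567/10) = 10/567, so the radius of convergence is 10/567.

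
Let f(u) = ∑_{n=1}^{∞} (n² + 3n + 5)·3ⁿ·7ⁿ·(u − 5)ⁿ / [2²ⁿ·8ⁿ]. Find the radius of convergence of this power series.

By the ratio test, |a_{n+1}/a_n| = [((n+1)² + 3(n+1) + 5)/(n² + 3n + 5)] · 3·7/(4·8) → 21/32.
Hence the series converges for |u − 5| < 1/(21/32) = 32/21, so the radius of convergence is 32/21.

R = 32/21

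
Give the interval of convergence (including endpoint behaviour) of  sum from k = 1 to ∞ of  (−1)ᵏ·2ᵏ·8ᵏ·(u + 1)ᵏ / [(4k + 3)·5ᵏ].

(-21/16, -11/16]

Ratio test: |a_{k+1}/a_k| = [(4k + 3)/(4(k+1) + 3)] · 2·8/5 → 16/5 as k → ∞.
The series converges when 16/5 · |u + 1| < 1, giving R = 5/16.
At u = -11/16: the terms alternate in sign and decrease monotonically to 0 in absolute value (size ~ c/k), so the alternating series test gives convergence.
At u = -21/16: the terms are asymptotic to a nonzero constant times 1/k, so the series diverges by limit comparison with Σ 1/k.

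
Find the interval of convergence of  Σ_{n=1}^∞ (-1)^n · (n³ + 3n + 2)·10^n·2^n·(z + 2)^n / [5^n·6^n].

By the ratio test, |a_{n+1}/a_n| = [((n+1)³ + 3(n+1) + 2)/(n³ + 3n + 2)] · 10·2/(5·6) → 2/3.
The series converges when 2/3 · |z + 2| < 1, giving R = 3/2.
Endpoint z = -1/2: the terms have absolute value of order n³, which does not tend to 0, so the series diverges by the divergence test.
At z = -7/2: the terms have absolute value of order n³, which does not tend to 0, so the series diverges by the divergence test.

(-7/2, -1/2)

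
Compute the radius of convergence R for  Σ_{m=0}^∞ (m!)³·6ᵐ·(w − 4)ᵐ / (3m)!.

R = 9/2

By the ratio test, |a_{m+1}/a_m| = (m+1)³/[(3m+1)·(3m+2)·(3m+3)] · 6 → 2/9.
Convergence for |w − 4| · 2/9 < 1, i.e. |w − 4| < 9/2. So R = 9/2.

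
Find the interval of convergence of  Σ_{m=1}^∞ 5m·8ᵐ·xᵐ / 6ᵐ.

(-3/4, 3/4)

By the ratio test, |a_{m+1}/a_m| = [5(m+1)/5m] · 8/6 → 4/3.
Thus R = 1/(4/3) = 3/4.
Check x = 3/4: the terms have absolute value of order m, which does not tend to 0, so the series diverges by the divergence test.
Check x = -3/4: the m-th term does not approach 0; divergence by the term test.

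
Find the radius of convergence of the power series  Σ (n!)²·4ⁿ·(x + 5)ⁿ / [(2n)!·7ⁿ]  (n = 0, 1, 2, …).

By the ratio test, |a_{n+1}/a_n| = (n+1)²/[(2n+1)·(2n+2)] · 4/7 → 1/7.
Thus R = 1/(1/7) = 7.

R = 7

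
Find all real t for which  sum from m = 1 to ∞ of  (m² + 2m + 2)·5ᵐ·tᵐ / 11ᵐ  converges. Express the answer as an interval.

Ratio test: |a_{m+1}/a_m| = [((m+1)² + 2(m+1) + 2)/(m² + 2m + 2)] · 5/11 → 5/11 as m → ∞.
Thus R = 1/(5/11) = 11/5.
Check t = 11/5: the terms have absolute value of order m², which does not tend to 0, so the series diverges by the divergence test.
At t = -11/5: the m-th term does not approach 0; divergence by the term test.

(-11/5, 11/5)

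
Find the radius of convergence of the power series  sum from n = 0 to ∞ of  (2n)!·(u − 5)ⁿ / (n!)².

By the ratio test, |a_{n+1}/a_n| = (2n+1)·(2n+2)/(n+1)² → 4.
Thus R = 1/(4) = 1/4.

R = 1/4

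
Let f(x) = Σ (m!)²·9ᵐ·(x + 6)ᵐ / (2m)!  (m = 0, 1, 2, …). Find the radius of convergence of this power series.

By the ratio test, |a_{m+1}/a_m| = (m+1)²/[(2m+1)·(2m+2)] · 9 → 9/4.
Convergence for |x + 6| · 9/4 < 1, i.e. |x + 6| < 4/9. So R = 4/9.

R = 4/9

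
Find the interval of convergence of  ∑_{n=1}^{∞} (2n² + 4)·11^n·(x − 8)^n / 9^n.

(79/11, 97/11)

By the ratio test, |a_{n+1}/a_n| = [(2(n+1)² + 4)/(2n² + 4)] · 11/9 → 11/9.
Thus R = 1/(11/9) = 9/11.
When x = 97/11, the terms do not tend to 0, so the series diverges.
When x = 79/11, the n-th term does not approach 0; divergence by the term test.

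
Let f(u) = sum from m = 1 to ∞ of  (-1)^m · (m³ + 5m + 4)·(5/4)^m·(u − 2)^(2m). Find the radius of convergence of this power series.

R = 2√5/5

Apply the ratio test: |a_{m+1}| / |a_m| = [((m+1)³ + 5(m+1) + 4)/(m³ + 5m + 4)] · 5/4, which tends to 5/4 as m → ∞.
Successive powers of (u − 2) differ by 2, so the series converges when |u − 2|² · 5/4 < 1, i.e. |u − 2| < √(4/5). So R = 2√5/5.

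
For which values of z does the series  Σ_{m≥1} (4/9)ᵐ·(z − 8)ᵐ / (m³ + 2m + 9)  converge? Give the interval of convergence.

By the ratio test, |a_{m+1}/a_m| = [(m³ + 2m + 9)/((m+1)³ + 2(m+1) + 9)] · 4/9 → 4/9.
Thus R = 1/(4/9) = 9/4.
Endpoint z = 41/4: the series is dominated by a constant times Σ 1/m³, which converges (p = 3 > 1).
When z = 23/4, absolute convergence follows by limit comparison with Σ 1/m³.

[23/4, 41/4]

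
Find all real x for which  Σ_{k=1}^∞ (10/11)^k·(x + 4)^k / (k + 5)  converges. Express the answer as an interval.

[-51/10, -29/10)

The ratio of consecutive coefficients is [(k + 5)/((k+1) + 5)] · 10/11 → 10/11.
The series converges when 10/11 · |x + 4| < 1, giving R = 11/10.
At x = -29/10: the terms are asymptotic to a nonzero constant times 1/k, so the series diverges by limit comparison with Σ 1/k.
Endpoint x = -51/10: the terms alternate in sign and decrease monotonically to 0 in absolute value (size ~ c/k), so the alternating series test gives convergence.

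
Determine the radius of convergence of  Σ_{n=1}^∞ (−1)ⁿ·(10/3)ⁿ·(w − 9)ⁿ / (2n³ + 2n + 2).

The ratio of consecutive coefficients is [(2n³ + 2n + 2)/(2(n+1)³ + 2(n+1) + 2)] · 10/3 → 10/3.
Thus R = 1/(10/3) = 3/10.

R = 3/10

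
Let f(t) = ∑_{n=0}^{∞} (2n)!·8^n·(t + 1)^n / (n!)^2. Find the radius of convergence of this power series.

R = 1/32

Ratio test: |a_{n+1}/a_n| = (2n+1)·(2n+2)/(n+1)² · 8 → 32 as n → ∞.
Thus R = 1/(32) = 1/32.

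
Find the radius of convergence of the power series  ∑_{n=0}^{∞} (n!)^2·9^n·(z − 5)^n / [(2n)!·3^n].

R = 4/3

Ratio test: |a_{n+1}/a_n| = (n+1)²/[(2n+1)·(2n+2)] · 9/3 → 3/4 as n → ∞.
The series converges when 3/4 · |z − 5| < 1, giving R = 4/3.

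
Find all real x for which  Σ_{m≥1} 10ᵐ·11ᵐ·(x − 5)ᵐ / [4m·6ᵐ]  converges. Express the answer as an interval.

The ratio of consecutive coefficients is [4m/4(m+1)] · 10·11/6 → 55/3.
Hence the series converges for |x − 5| < 1/(55/3) = 3/55, so the radius of convergence is 3/55.
Endpoint x = 278/55: comparison with the harmonic series Σ 1/m shows the series diverges.
Endpoint x = 272/55: the terms alternate in sign and decrease monotonically to 0 in absolute value (size ~ c/m), so the alternating series test gives convergence.

[272/55, 278/55)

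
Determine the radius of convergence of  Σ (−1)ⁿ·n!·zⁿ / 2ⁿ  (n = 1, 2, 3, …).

R = 0

The ratio of consecutive coefficients is (n+1) · 1/2 → ∞.
The terms grow without bound for any z ≠ 0, so R = 0 (convergence only at z = 0).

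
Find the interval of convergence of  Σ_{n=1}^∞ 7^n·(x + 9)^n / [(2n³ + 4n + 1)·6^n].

The ratio of consecutive coefficients is [(2n³ + 4n + 1)/(2(n+1)³ + 4(n+1) + 1)] · 7/6 → 7/6.
Hence the series converges for |x + 9| < 1/(7/6) = 6/7, so the radius of convergence is 6/7.
Check x = -57/7: the terms are on the order of 1/n³, so the series converges absolutely by comparison with the p-series (p = 3 > 1).
Check x = -69/7: the terms are on the order of 1/n³, so the series converges absolutely by comparison with the p-series (p = 3 > 1).

[-69/7, -57/7]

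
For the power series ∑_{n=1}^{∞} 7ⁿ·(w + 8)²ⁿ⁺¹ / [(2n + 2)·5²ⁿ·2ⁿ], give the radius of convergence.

Apply the ratio test: |a_{n+1}| / |a_n| = [(2n + 2)/(2(n+1) + 2)] · 7/(25·2), which tends to 7/50 as n → ∞.
Successive powers of (w + 8) differ by 2, so the series converges when |w + 8|² · 7/50 < 1, i.e. |w + 8| < √(50/7). So R = 5√14/7.

R = 5√14/7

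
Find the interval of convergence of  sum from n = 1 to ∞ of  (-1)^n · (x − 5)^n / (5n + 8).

(4, 6]

The ratio of consecutive coefficients is (5n + 8)/(5(n+1) + 8) → 1.
So the series converges when |x − 5| < 1 and diverges when |x − 5| > 1; R = 1.
Endpoint x = 6: convergence follows from the alternating series test (terms decrease monotonically to 0).
Check x = 4: the terms are asymptotic to a nonzero constant times 1/n, so the series diverges by limit comparison with Σ 1/n.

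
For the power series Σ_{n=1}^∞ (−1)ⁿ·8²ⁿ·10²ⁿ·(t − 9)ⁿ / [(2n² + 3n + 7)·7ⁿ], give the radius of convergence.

R = 7/6400

The ratio of consecutive coefficients is [(2n² + 3n + 7)/(2(n+1)² + 3(n+1) + 7)] · 64·100/7 → 6400/7.
Thus R = 1/(6400/7) = 7/6400.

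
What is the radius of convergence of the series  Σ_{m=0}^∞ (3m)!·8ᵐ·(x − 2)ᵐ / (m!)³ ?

R = 1/216

Apply the ratio test: |a_{m+1}| / |a_m| = (3m+1)·(3m+2)·(3m+3)/(m+1)³ · 8, which tends to 216 as m → ∞.
Hence the series converges for |x − 2| < 1/(216) = 1/216, so the radius of convergence is 1/216.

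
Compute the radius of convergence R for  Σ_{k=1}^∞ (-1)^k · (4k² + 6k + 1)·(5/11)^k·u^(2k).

The ratio of consecutive coefficients is [(4(k+1)² + 6(k+1) + 1)/(4k² + 6k + 1)] · 5/11 → 5/11.
Successive powers of u differ by 2, so the series converges when |u|² · 5/11 < 1, i.e. |u| < √(11/5). So R = √55/5.

R = √55/5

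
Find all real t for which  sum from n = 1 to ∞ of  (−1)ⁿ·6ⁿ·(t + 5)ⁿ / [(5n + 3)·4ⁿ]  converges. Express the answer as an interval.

(-17/3, -13/3]

Apply the ratio test: |a_{n+1}| / |a_n| = [(5n + 3)/(5(n+1) + 3)] · 6/4, which tends to 3/2 as n → ∞.
Convergence for |t + 5| · 3/2 < 1, i.e. |t + 5| < 2/3. So R = 2/3.
Check t = -13/3: convergence follows from the alternating series test (terms decrease monotonically to 0).
When t = -17/3, comparison with the harmonic series Σ 1/n shows the series diverges.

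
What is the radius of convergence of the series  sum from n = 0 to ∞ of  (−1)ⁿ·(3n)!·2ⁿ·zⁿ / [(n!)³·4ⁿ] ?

R = 2/27

Ratio test: |a_{n+1}/a_n| = (3n+1)·(3n+2)·(3n+3)/(n+1)³ · 2/4 → 27/2 as n → ∞.
The series converges when 27/2 · |z| < 1, giving R = 2/27.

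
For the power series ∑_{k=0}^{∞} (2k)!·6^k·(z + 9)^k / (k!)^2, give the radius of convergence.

Ratio test: |a_{k+1}/a_k| = (2k+1)·(2k+2)/(k+1)² · 6 → 24 as k → ∞.
The series converges when 24 · |z + 9| < 1, giving R = 1/24.

R = 1/24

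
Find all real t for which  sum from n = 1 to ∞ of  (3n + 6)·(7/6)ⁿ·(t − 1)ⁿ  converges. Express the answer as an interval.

Ratio test: |a_{n+1}/a_n| = [(3(n+1) + 6)/(3n + 6)] · 7/6 → 7/6 as n → ∞.
Thus R = 1/(7/6) = 6/7.
At t = 13/7: the terms do not tend to 0, so the series diverges.
At t = 1/7: the terms do not tend to 0, so the series diverges.

(1/7, 13/7)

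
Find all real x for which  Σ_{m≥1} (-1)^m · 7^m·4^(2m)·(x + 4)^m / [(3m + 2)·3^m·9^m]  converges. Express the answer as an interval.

Ratio test: |a_{m+1}/a_m| = [(3m + 2)/(3(m+1) + 2)] · 7·16/(3·9) → 112/27 as m → ∞.
Convergence for |x + 4| · 112/27 < 1, i.e. |x + 4| < 27/112. So R = 27/112.
Endpoint x = -421/112: an alternating series whose terms decrease to 0 in absolute value, so it converges by the Leibniz criterion.
Endpoint x = -475/112: the terms are asymptotic to a nonzero constant times 1/m, so the series diverges by limit comparison with Σ 1/m.

(-475/112, -421/112]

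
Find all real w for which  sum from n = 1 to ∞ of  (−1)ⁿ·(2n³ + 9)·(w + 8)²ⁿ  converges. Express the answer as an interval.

(-9, -7)

The ratio of consecutive coefficients is (2(n+1)³ + 9)/(2n³ + 9) → 1.
Since the exponent of (w + 8) increases by 2 each term, convergence requires |w + 8|² < 1, hence R = 1.
When w = -7, the terms have absolute value of order n³, which does not tend to 0, so the series diverges by the divergence test.
When w = -9, the terms do not tend to 0, so the series diverges.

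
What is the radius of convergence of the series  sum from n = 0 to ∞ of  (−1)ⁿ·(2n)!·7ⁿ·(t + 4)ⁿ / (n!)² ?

By the ratio test, |a_{n+1}/a_n| = (2n+1)·(2n+2)/(n+1)² · 7 → 28.
The series converges when 28 · |t + 4| < 1, giving R = 1/28.

R = 1/28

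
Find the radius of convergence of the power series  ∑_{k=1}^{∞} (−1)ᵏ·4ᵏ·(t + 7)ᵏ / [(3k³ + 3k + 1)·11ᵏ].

R = 11/4

The ratio of consecutive coefficients is [(3k³ + 3k + 1)/(3(k+1)³ + 3(k+1) + 1)] · 4/11 → 4/11.
Convergence for |t + 7| · 4/11 < 1, i.e. |t + 7| < 11/4. So R = 11/4.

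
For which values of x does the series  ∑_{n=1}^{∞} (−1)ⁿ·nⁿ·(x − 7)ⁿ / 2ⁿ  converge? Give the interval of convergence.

{7}

Root test: |a_n|^(1/n) = n/2 → ∞.
The root grows without bound, so R = 0 (convergence only at x = 7).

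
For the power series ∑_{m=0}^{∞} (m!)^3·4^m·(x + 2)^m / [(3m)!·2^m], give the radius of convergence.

R = 27/2

By the ratio test, |a_{m+1}/a_m| = (m+1)³/[(3m+1)·(3m+2)·(3m+3)] · 4/2 → 2/27.
The series converges when 2/27 · |x + 2| < 1, giving R = 27/2.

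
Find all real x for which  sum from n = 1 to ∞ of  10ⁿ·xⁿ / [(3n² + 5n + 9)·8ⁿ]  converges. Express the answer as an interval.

[-4/5, 4/5]

Ratio test: |a_{n+1}/a_n| = [(3n² + 5n + 9)/(3(n+1)² + 5(n+1) + 9)] · 10/8 → 5/4 as n → ∞.
Hence the series converges for |x| < 1/(5/4) = 4/5, so the radius of convergence is 4/5.
When x = 4/5, absolute convergence follows by limit comparison with Σ 1/n².
When x = -4/5, absolute convergence follows by limit comparison with Σ 1/n².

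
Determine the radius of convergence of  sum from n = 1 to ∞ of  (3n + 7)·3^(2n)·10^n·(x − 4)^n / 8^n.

R = 4/45

By the ratio test, |a_{n+1}/a_n| = [(3(n+1) + 7)/(3n + 7)] · 9·10/8 → 45/4.
The series converges when 45/4 · |x − 4| < 1, giving R = 4/45.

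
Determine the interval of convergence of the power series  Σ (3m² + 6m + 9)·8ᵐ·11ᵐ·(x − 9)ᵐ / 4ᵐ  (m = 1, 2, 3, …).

(197/22, 199/22)

Ratio test: |a_{m+1}/a_m| = [(3(m+1)² + 6(m+1) + 9)/(3m² + 6m + 9)] · 8·11/4 → 22 as m → ∞.
Hence the series converges for |x − 9| < 1/(22) = 1/22, so the radius of convergence is 1/22.
When x = 199/22, the terms do not tend to 0, so the series diverges.
At x = 197/22: the terms have absolute value of order m², which does not tend to 0, so the series diverges by the divergence test.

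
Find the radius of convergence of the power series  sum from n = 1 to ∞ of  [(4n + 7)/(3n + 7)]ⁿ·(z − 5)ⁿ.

Root test: |a_n|^(1/n) = (4n + 7)/(3n + 7) → 4/3.
Hence the series converges for |z − 5| < 1/(4/3) = 3/4, so the radius of convergence is 3/4.

R = 3/4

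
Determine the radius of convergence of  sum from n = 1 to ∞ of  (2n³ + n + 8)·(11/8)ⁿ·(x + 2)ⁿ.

Ratio test: |a_{n+1}/a_n| = [(2(n+1)³ + (n+1) + 8)/(2n³ + n + 8)] · 11/8 → 11/8 as n → ∞.
Thus R = 1/(11/8) = 8/11.

R = 8/11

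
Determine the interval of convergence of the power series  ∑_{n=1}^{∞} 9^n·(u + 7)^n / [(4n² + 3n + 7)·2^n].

[-65/9, -61/9]

Apply the ratio test: |a_{n+1}| / |a_n| = [(4n² + 3n + 7)/(4(n+1)² + 3(n+1) + 7)] · 9/2, which tends to 9/2 as n → ∞.
Thus R = 1/(9/2) = 2/9.
Endpoint u = -61/9: the terms are on the order of 1/n², so the series converges absolutely by comparison with the p-series (p = 2 > 1).
Check u = -65/9: absolute convergence follows by limit comparison with Σ 1/n².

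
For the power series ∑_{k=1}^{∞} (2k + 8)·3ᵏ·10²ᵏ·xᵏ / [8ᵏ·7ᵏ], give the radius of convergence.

R = 14/75

Apply the ratio test: |a_{k+1}| / |a_k| = [(2(k+1) + 8)/(2k + 8)] · 3·100/(8·7), which tends to 75/14 as k → ∞.
Hence the series converges for |x| < 1/(75/14) = 14/75, so the radius of convergence is 14/75.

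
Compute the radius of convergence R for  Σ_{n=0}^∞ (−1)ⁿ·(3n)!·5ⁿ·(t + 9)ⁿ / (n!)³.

Ratio test: |a_{n+1}/a_n| = (3n+1)·(3n+2)·(3n+3)/(n+1)³ · 5 → 135 as n → ∞.
Convergence for |t + 9| · 135 < 1, i.e. |t + 9| < 1/135. So R = 1/135.

R = 1/135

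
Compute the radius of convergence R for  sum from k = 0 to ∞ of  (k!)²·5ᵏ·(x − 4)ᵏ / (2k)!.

R = 4/5

Ratio test: |a_{k+1}/a_k| = (k+1)²/[(2k+1)·(2k+2)] · 5 → 5/4 as k → ∞.
Convergence for |x − 4| · 5/4 < 1, i.e. |x − 4| < 4/5. So R = 4/5.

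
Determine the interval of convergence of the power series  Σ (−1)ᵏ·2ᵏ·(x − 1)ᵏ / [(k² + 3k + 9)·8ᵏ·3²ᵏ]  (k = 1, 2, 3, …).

Apply the ratio test: |a_{k+1}| / |a_k| = [(k² + 3k + 9)/((k+1)² + 3(k+1) + 9)] · 2/(8·9), which tends to 1/36 as k → ∞.
Thus R = 1/(1/36) = 36.
Endpoint x = 37: the terms are on the order of 1/k², so the series converges absolutely by comparison with the p-series (p = 2 > 1).
At x = -35: the terms are on the order of 1/k², so the series converges absolutely by comparison with the p-series (p = 2 > 1).

[-35, 37]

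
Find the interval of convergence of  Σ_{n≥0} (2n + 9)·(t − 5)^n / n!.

Ratio test: |a_{n+1}/a_n| = (2(n+1) + 9)/(2n + 9) · 1/(n+1) → 0 as n → ∞.
The ratio tends to 0 regardless of t, hence R = ∞.

(−∞, ∞)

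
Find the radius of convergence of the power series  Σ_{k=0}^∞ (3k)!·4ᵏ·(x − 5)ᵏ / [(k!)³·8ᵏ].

The ratio of consecutive coefficients is (3k+1)·(3k+2)·(3k+3)/(k+1)³ · 4/8 → 27/2.
Hence the series converges for |x − 5| < 1/(27/2) = 2/27, so the radius of convergence is 2/27.

R = 2/27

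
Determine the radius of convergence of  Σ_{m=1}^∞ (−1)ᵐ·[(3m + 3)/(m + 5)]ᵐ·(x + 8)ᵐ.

Root test: |a_m|^(1/m) = (3m + 3)/(m + 5) → 3.
Thus R = 1/(3) = 1/3.

R = 1/3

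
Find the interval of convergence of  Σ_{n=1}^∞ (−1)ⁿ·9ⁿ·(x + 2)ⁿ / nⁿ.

(−∞, ∞)

By the Cauchy root test, |a_n|^(1/n) = 9/n → 0.
The limit is 0 for every x, so R = ∞.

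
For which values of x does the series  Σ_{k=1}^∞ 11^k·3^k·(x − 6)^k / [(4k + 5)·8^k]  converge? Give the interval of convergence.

Apply the ratio test: |a_{k+1}| / |a_k| = [(4k + 5)/(4(k+1) + 5)] · 11·3/8, which tends to 33/8 as k → ∞.
The series converges when 33/8 · |x − 6| < 1, giving R = 8/33.
When x = 206/33, the terms are asymptotic to a nonzero constant times 1/k, so the series diverges by limit comparison with Σ 1/k.
Check x = 190/33: an alternating series whose terms decrease to 0 in absolute value, so it converges by the Leibniz criterion.

[190/33, 206/33)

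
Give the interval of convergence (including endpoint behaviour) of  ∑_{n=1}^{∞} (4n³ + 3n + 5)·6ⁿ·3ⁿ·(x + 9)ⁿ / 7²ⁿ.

By the ratio test, |a_{n+1}/a_n| = [(4(n+1)³ + 3(n+1) + 5)/(4n³ + 3n + 5)] · 6·3/49 → 18/49.
Thus R = 1/(18/49) = 49/18.
When x = -113/18, the terms do not tend to 0, so the series diverges.
At x = -211/18: the terms have absolute value of order n³, which does not tend to 0, so the series diverges by the divergence test.

(-211/18, -113/18)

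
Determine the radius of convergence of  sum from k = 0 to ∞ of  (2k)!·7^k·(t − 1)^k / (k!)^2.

Apply the ratio test: |a_{k+1}| / |a_k| = (2k+1)·(2k+2)/(k+1)² · 7, which tends to 28 as k → ∞.
Thus R = 1/(28) = 1/28.

R = 1/28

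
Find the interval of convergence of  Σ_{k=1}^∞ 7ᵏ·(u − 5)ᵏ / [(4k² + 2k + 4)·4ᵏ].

[31/7, 39/7]

The ratio of consecutive coefficients is [(4k² + 2k + 4)/(4(k+1)² + 2(k+1) + 4)] · 7/4 → 7/4.
Hence the series converges for |u − 5| < 1/(7/4) = 4/7, so the radius of convergence is 4/7.
At u = 39/7: the terms are on the order of 1/k², so the series converges absolutely by comparison with the p-series (p = 2 > 1).
Check u = 31/7: the terms are on the order of 1/k², so the series converges absolutely by comparison with the p-series (p = 2 > 1).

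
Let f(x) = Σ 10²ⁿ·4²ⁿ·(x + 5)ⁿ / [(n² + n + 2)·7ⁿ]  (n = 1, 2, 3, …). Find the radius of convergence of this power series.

R = 7/1600

Apply the ratio test: |a_{n+1}| / |a_n| = [(n² + n + 2)/((n+1)² + (n+1) + 2)] · 100·16/7, which tends to 1600/7 as n → ∞.
Hence the series converges for |x + 5| < 1/(1600/7) = 7/1600, so the radius of convergence is 7/1600.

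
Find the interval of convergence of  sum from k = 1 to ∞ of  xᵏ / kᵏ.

Root test: |a_k|^(1/k) = 1/k → 0.
The limit is 0 for every x, so R = ∞.

(−∞, ∞)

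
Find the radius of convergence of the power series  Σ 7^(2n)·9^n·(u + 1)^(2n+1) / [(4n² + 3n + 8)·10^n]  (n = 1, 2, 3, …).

By the ratio test, |a_{n+1}/a_n| = [(4n² + 3n + 8)/(4(n+1)² + 3(n+1) + 8)] · 49·9/10 → 441/10.
Writing y = (u + 1)², the series in y has radius 10/441, so |u + 1| < √(10/441) and R = √10/21.

R = √10/21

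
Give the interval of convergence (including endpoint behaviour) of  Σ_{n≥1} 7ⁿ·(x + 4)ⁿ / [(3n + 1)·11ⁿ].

[-39/7, -17/7)

By the ratio test, |a_{n+1}/a_n| = [(3n + 1)/(3(n+1) + 1)] · 7/11 → 7/11.
The series converges when 7/11 · |x + 4| < 1, giving R = 11/7.
At x = -17/7: the terms behave like c/n; limit comparison with the harmonic series gives divergence.
Endpoint x = -39/7: the terms alternate in sign and decrease monotonically to 0 in absolute value (size ~ c/n), so the alternating series test gives convergence.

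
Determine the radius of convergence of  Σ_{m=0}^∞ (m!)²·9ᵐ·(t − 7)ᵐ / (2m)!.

Apply the ratio test: |a_{m+1}| / |a_m| = (m+1)²/[(2m+1)·(2m+2)] · 9, which tends to 9/4 as m → ∞.
Hence the series converges for |t − 7| < 1/(9/4) = 4/9, so the radius of convergence is 4/9.

R = 4/9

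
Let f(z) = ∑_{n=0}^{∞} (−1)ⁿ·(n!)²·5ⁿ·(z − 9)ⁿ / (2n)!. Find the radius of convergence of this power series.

R = 4/5

Ratio test: |a_{n+1}/a_n| = (n+1)²/[(2n+1)·(2n+2)] · 5 → 5/4 as n → ∞.
Thus R = 1/(5/4) = 4/5.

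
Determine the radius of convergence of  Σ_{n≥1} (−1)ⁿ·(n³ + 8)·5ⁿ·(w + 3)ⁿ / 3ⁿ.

Apply the ratio test: |a_{n+1}| / |a_n| = [((n+1)³ + 8)/(n³ + 8)] · 5/3, which tends to 5/3 as n → ∞.
Thus R = 1/(5/3) = 3/5.

R = 3/5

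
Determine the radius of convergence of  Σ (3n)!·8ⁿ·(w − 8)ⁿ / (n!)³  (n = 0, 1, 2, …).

R = 1/216

By the ratio test, |a_{n+1}/a_n| = (3n+1)·(3n+2)·(3n+3)/(n+1)³ · 8 → 216.
The series converges when 216 · |w − 8| < 1, giving R = 1/216.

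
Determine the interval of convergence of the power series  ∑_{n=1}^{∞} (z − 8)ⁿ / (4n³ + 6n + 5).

[7, 9]

Ratio test: |a_{n+1}/a_n| = (4n³ + 6n + 5)/(4(n+1)³ + 6(n+1) + 5) → 1 as n → ∞.
Convergence for |z − 8| < 1, so R = 1.
When z = 9, the terms are on the order of 1/n³, so the series converges absolutely by comparison with the p-series (p = 3 > 1).
Endpoint z = 7: absolute convergence follows by limit comparison with Σ 1/n³.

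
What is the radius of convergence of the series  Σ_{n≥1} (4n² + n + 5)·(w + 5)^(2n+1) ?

By the ratio test, |a_{n+1}/a_n| = (4(n+1)² + (n+1) + 5)/(4n² + n + 5) → 1.
Since the exponent of (w + 5) increases by 2 each term, convergence requires |w + 5|² < 1, hence R = 1.

R = 1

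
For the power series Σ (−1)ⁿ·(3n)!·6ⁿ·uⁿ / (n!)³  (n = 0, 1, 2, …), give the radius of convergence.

R = 1/162

By the ratio test, |a_{n+1}/a_n| = (3n+1)·(3n+2)·(3n+3)/(n+1)³ · 6 → 162.
Thus R = 1/(162) = 1/162.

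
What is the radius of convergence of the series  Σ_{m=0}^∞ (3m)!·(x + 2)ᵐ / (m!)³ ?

Ratio test: |a_{m+1}/a_m| = (3m+1)·(3m+2)·(3m+3)/(m+1)³ → 27 as m → ∞.
Hence the series converges for |x + 2| < 1/(27) = 1/27, so the radius of convergence is 1/27.

R = 1/27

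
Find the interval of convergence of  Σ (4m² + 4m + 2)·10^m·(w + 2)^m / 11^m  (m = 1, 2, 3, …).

(-31/10, -9/10)

The ratio of consecutive coefficients is [(4(m+1)² + 4(m+1) + 2)/(4m² + 4m + 2)] · 10/11 → 10/11.
The series converges when 10/11 · |w + 2| < 1, giving R = 11/10.
Endpoint w = -9/10: the terms do not tend to 0, so the series diverges.
Endpoint w = -31/10: the terms have absolute value of order m², which does not tend to 0, so the series diverges by the divergence test.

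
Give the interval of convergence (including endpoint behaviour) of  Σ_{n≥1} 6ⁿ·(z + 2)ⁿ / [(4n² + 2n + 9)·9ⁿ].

Ratio test: |a_{n+1}/a_n| = [(4n² + 2n + 9)/(4(n+1)² + 2(n+1) + 9)] · 6/9 → 2/3 as n → ∞.
The series converges when 2/3 · |z + 2| < 1, giving R = 3/2.
Endpoint z = -1/2: the terms are on the order of 1/n², so the series converges absolutely by comparison with the p-series (p = 2 > 1).
Check z = -7/2: the terms are on the order of 1/n², so the series converges absolutely by comparison with the p-series (p = 2 > 1).

[-7/2, -1/2]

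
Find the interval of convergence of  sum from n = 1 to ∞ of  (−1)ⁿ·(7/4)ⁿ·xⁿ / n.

(-4/7, 4/7]

By the ratio test, |a_{n+1}/a_n| = [n/(n+1)] · 7/4 → 7/4.
Hence the series converges for |x| < 1/(7/4) = 4/7, so the radius of convergence is 4/7.
Endpoint x = 4/7: convergence follows from the alternating series test (terms decrease monotonically to 0).
At x = -4/7: the terms are asymptotic to a nonzero constant times 1/n, so the series diverges by limit comparison with Σ 1/n.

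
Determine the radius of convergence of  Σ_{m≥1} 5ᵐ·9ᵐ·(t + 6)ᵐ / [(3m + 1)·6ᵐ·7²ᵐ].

Apply the ratio test: |a_{m+1}| / |a_m| = [(3m + 1)/(3(m+1) + 1)] · 5·9/(6·49), which tends to 15/98 as m → ∞.
Convergence for |t + 6| · 15/98 < 1, i.e. |t + 6| < 98/15. So R = 98/15.

R = 98/15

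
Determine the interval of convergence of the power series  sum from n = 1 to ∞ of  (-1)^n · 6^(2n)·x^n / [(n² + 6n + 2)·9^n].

The ratio of consecutive coefficients is [(n² + 6n + 2)/((n+1)² + 6(n+1) + 2)] · 36/9 → 4.
Thus R = 1/(4) = 1/4.
Endpoint x = 1/4: the terms are on the order of 1/n², so the series converges absolutely by comparison with the p-series (p = 2 > 1).
Check x = -1/4: the terms are on the order of 1/n², so the series converges absolutely by comparison with the p-series (p = 2 > 1).

[-1/4, 1/4]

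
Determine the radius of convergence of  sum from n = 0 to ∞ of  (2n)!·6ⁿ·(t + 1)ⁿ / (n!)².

By the ratio test, |a_{n+1}/a_n| = (2n+1)·(2n+2)/(n+1)² · 6 → 24.
Convergence for |t + 1| · 24 < 1, i.e. |t + 1| < 1/24. So R = 1/24.

R = 1/24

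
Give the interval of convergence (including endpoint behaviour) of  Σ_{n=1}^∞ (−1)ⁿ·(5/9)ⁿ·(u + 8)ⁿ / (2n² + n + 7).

The ratio of consecutive coefficients is [(2n² + n + 7)/(2(n+1)² + (n+1) + 7)] · 5/9 → 5/9.
Thus R = 1/(5/9) = 9/5.
Endpoint u = -31/5: the terms are on the order of 1/n², so the series converges absolutely by comparison with the p-series (p = 2 > 1).
At u = -49/5: absolute convergence follows by limit comparison with Σ 1/n².

[-49/5, -31/5]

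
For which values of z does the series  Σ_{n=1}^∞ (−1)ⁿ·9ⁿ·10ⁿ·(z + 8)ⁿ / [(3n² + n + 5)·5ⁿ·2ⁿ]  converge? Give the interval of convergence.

Ratio test: |a_{n+1}/a_n| = [(3n² + n + 5)/(3(n+1)² + (n+1) + 5)] · 9·10/(5·2) → 9 as n → ∞.
Convergence for |z + 8| · 9 < 1, i.e. |z + 8| < 1/9. So R = 1/9.
Endpoint z = -71/9: absolute convergence follows by limit comparison with Σ 1/n².
When z = -73/9, the terms are on the order of 1/n², so the series converges absolutely by comparison with the p-series (p = 2 > 1).

[-73/9, -71/9]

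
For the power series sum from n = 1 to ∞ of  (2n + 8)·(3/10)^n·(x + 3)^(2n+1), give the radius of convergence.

R = √30/3

By the ratio test, |a_{n+1}/a_n| = [(2(n+1) + 8)/(2n + 8)] · 3/10 → 3/10.
Since the exponent of (x + 3) increases by 2 each term, convergence requires |x + 3|² < 10/3, hence R = √30/3.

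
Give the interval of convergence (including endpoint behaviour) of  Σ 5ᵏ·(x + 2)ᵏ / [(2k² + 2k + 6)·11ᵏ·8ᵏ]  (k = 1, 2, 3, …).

[-98/5, 78/5]

Ratio test: |a_{k+1}/a_k| = [(2k² + 2k + 6)/(2(k+1)² + 2(k+1) + 6)] · 5/(11·8) → 5/88 as k → ∞.
Hence the series converges for |x + 2| < 1/(5/88) = 88/5, so the radius of convergence is 88/5.
At x = 78/5: the terms are on the order of 1/k², so the series converges absolutely by comparison with the p-series (p = 2 > 1).
Check x = -98/5: the terms are on the order of 1/k², so the series converges absolutely by comparison with the p-series (p = 2 > 1).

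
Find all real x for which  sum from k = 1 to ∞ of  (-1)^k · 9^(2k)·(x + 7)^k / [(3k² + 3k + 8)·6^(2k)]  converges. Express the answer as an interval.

[-67/9, -59/9]

Ratio test: |a_{k+1}/a_k| = [(3k² + 3k + 8)/(3(k+1)² + 3(k+1) + 8)] · 81/36 → 9/4 as k → ∞.
Convergence for |x + 7| · 9/4 < 1, i.e. |x + 7| < 4/9. So R = 4/9.
At x = -59/9: absolute convergence follows by limit comparison with Σ 1/k².
Endpoint x = -67/9: the series is dominated by a constant times Σ 1/k², which converges (p = 2 > 1).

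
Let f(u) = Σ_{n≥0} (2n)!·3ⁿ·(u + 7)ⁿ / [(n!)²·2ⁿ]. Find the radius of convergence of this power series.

Apply the ratio test: |a_{n+1}| / |a_n| = (2n+1)·(2n+2)/(n+1)² · 3/2, which tends to 6 as n → ∞.
The series converges when 6 · |u + 7| < 1, giving R = 1/6.

R = 1/6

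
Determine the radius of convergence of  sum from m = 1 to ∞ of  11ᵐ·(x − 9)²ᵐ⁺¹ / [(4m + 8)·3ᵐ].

The ratio of consecutive coefficients is [(4m + 8)/(4(m+1) + 8)] · 11/3 → 11/3.
Writing y = (x − 9)², the series in y has radius 3/11, so |x − 9| < √(3/11) and R = √33/11.

R = √33/11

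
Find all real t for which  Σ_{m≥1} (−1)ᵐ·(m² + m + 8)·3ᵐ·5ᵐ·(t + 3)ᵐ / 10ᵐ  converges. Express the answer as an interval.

(-11/3, -7/3)

Apply the ratio test: |a_{m+1}| / |a_m| = [((m+1)² + (m+1) + 8)/(m² + m + 8)] · 3·5/10, which tends to 3/2 as m → ∞.
Hence the series converges for |t + 3| < 1/(3/2) = 2/3, so the radius of convergence is 2/3.
Endpoint t = -7/3: the terms have absolute value of order m², which does not tend to 0, so the series diverges by the divergence test.
Endpoint t = -11/3: the terms do not tend to 0, so the series diverges.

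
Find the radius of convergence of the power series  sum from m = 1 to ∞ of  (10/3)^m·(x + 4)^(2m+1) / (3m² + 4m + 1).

R = √30/10

The ratio of consecutive coefficients is [(3m² + 4m + 1)/(3(m+1)² + 4(m+1) + 1)] · 10/3 → 10/3.
Since the exponent of (x + 4) increases by 2 each term, convergence requires |x + 4|² < 3/10, hence R = √30/10.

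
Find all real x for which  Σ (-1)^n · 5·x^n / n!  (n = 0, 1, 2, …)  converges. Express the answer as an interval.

Ratio test: |a_{n+1}/a_n| = 5/5 · 1/(n+1) → 0 as n → ∞.
The ratio tends to 0 regardless of x, hence R = ∞.

(−∞, ∞)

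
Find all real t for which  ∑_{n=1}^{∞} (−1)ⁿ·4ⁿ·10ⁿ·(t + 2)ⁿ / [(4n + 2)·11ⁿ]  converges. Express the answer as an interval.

The ratio of consecutive coefficients is [(4n + 2)/(4(n+1) + 2)] · 4·10/11 → 40/11.
Convergence for |t + 2| · 40/11 < 1, i.e. |t + 2| < 11/40. So R = 11/40.
Endpoint t = -69/40: the terms alternate in sign and decrease monotonically to 0 in absolute value (size ~ c/n), so the alternating series test gives convergence.
Check t = -91/40: the terms are asymptotic to a nonzero constant times 1/n, so the series diverges by limit comparison with Σ 1/n.

(-91/40, -69/40]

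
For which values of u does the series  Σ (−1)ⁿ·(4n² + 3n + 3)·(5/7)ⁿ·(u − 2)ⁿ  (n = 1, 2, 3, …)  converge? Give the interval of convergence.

The ratio of consecutive coefficients is [(4(n+1)² + 3(n+1) + 3)/(4n² + 3n + 3)] · 5/7 → 5/7.
Hence the series converges for |u − 2| < 1/(5/7) = 7/5, so the radius of convergence is 7/5.
Check u = 17/5: the terms have absolute value of order n², which does not tend to 0, so the series diverges by the divergence test.
When u = 3/5, the terms do not tend to 0, so the series diverges.

(3/5, 17/5)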